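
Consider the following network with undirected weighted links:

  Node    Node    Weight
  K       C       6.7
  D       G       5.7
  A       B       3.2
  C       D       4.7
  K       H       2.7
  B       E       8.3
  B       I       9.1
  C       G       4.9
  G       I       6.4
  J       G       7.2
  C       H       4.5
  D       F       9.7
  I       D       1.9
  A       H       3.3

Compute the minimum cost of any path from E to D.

19.3

Shortest distances from E:
E: 0
B: 8.3  (via E)
A: 11.5  (via B)
H: 14.8  (via A)
I: 17.4  (via B)
K: 17.5  (via H)
C: 19.3  (via H)
D: 19.3  (via I)
Shortest route: E–B–I–D = 19.3.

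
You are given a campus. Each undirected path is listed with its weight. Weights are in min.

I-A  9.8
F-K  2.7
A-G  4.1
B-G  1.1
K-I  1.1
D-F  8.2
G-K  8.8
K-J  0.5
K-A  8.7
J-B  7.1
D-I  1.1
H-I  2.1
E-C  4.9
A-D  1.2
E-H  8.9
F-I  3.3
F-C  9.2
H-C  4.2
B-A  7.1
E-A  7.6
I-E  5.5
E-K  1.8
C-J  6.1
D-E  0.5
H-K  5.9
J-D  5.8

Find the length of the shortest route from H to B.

9.6 min

Shortest distances from H:
H: 0
I: 2.1  (via H)
D: 3.2  (via I)
K: 3.2  (via I)
E: 3.7  (via D)
J: 3.7  (via K)
C: 4.2  (via H)
A: 4.4  (via D)
F: 5.4  (via I)
G: 8.5  (via A)
B: 9.6  (via G)
Shortest route: H → I → D → A → G → B = 9.6 min.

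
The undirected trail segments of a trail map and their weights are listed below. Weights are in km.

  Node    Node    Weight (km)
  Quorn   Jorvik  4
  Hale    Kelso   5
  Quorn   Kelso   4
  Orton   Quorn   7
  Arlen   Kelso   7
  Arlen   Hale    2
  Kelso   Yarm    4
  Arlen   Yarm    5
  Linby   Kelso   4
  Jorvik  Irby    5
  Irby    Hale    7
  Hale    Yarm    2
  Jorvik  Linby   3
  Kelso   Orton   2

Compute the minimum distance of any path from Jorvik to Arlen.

14 km

Enumerating some paths:
Jorvik–Linby–Kelso–Arlen: 3+4+7 = 14
Jorvik–Linby–Kelso–Yarm–Hale–Arlen: 3+4+4+2+2 = 15
The minimum is 14 km via Jorvik–Linby–Kelso–Arlen.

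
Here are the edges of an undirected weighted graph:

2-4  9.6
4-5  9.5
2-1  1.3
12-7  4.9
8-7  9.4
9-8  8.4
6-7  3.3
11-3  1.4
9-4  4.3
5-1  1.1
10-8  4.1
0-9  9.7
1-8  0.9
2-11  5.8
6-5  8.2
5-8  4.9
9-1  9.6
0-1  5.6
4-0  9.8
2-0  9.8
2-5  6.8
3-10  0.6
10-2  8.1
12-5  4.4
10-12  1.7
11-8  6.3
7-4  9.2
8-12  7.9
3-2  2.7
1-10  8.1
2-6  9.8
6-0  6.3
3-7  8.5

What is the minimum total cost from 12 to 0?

11.1

Candidate routes:
12 - 10 - 3 - 2 - 1 - 0: 1.7+0.6+2.7+1.3+5.6 = 11.9
12 - 5 - 1 - 0: 4.4+1.1+5.6 = 11.1
The minimum is 11.1 via 12 - 5 - 1 - 0.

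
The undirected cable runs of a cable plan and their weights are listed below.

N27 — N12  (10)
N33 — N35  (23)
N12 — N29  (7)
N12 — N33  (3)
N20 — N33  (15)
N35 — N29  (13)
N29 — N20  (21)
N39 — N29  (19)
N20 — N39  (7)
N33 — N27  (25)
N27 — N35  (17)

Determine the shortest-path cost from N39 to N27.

Enumerating some paths:
N39 - N20 - N33 - N12 - N27: 7+15+3+10 = 35
N39 - N20 - N29 - N12 - N27: 7+21+7+10 = 45
N39 - N20 - N33 - N27: 7+15+25 = 47
N39 - N29 - N12 - N27: 19+7+10 = 36
Cheapest is N39 - N20 - N33 - N12 - N27 at 35.

35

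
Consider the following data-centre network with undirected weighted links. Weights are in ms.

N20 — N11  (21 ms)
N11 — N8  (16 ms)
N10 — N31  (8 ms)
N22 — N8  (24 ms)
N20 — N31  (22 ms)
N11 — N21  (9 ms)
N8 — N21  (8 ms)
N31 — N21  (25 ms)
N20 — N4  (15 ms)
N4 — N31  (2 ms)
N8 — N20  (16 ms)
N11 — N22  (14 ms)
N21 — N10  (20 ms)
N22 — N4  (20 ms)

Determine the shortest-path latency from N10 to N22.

30 ms

Compare a few routes:
N10 - N21 - N11 - N22: 20+9+14 = 43
N10 - N31 - N21 - N11 - N22: 8+25+9+14 = 56
N10 - N31 - N4 - N22: 8+2+20 = 30
N10 - N21 - N8 - N22: 20+8+24 = 52
Cheapest is N10 - N31 - N4 - N22 at 30 ms.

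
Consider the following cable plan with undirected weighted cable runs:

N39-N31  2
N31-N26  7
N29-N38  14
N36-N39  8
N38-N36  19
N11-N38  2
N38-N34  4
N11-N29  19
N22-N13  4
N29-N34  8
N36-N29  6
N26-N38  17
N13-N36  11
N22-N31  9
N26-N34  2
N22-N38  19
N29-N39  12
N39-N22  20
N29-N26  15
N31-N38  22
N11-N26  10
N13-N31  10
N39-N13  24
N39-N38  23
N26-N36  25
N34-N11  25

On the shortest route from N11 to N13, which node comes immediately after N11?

Candidate routes:
N11–N26–N31–N13: 10+7+10 = 27
N11–N38–N34–N26–N31–N22–N13: 2+4+2+7+9+4 = 28
N11–N38–N34–N26–N31–N13: 2+4+2+7+10 = 25
The minimum is 25 via N11–N38–N34–N26–N31–N13.
So from N11 the first move is to N38.

N38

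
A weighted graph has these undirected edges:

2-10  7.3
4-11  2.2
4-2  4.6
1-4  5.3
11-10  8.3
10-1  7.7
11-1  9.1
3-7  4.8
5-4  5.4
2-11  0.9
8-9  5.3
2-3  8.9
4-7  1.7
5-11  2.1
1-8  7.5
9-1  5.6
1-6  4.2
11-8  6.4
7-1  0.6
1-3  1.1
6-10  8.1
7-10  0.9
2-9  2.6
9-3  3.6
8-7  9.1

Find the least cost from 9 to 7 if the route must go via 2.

Shortest 9→2: 9 → 2 = 2.6
Shortest 2→7: 2 → 11 → 4 → 7 = 4.8
Total via 2: 2.6 + 4.8 = 7.4.

7.4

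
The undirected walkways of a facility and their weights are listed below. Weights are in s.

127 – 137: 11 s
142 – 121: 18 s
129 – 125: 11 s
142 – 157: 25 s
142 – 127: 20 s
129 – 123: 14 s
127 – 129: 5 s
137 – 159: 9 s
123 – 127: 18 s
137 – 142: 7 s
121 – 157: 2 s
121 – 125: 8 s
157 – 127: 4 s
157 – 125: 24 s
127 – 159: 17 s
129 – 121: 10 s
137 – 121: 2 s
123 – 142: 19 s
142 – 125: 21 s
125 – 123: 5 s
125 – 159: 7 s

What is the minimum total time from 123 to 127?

18 s

Running Dijkstra from 123:
123: 0
125: 5  (via 123)
159: 12  (via 125)
121: 13  (via 125)
129: 14  (via 123)
137: 15  (via 121)
157: 15  (via 121)
127: 18  (via 123)
Shortest route: 123–127 = 18 s.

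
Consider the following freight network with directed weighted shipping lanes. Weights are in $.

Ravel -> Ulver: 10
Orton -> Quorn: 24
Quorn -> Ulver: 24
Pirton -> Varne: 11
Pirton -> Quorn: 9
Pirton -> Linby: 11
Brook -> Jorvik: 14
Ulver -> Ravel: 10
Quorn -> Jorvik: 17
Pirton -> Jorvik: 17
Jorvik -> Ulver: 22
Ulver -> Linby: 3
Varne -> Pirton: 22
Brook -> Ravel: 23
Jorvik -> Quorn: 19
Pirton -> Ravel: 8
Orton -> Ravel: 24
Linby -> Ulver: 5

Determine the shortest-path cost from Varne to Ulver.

Compare a few routes:
Varne–Pirton–Linby–Ulver: 22+11+5 = 38
Varne–Pirton–Ravel–Ulver: 22+8+10 = 40
Varne–Pirton–Quorn–Ulver: 22+9+24 = 55
The minimum is $38 via Varne–Pirton–Linby–Ulver.

$38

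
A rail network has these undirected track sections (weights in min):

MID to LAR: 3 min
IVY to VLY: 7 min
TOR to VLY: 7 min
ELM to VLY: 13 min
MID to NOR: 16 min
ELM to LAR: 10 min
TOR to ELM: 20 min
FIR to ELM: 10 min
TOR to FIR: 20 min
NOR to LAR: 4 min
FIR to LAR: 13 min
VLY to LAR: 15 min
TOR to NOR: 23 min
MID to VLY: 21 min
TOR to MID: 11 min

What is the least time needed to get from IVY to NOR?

Running Dijkstra from IVY:
IVY: 0
VLY: 7  (via IVY)
TOR: 14  (via VLY)
ELM: 20  (via VLY)
LAR: 22  (via VLY)
MID: 25  (via TOR)
NOR: 26  (via LAR)
Shortest route: IVY–VLY–LAR–NOR = 26 min.

26 min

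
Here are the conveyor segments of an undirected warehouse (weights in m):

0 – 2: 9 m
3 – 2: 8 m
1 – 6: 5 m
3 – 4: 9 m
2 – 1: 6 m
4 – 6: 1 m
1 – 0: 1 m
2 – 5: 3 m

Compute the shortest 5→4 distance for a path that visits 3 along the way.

20 m

Shortest 5→3: 5–2–3 = 11
Best 3 to 4: 3–4 costing 9
Total via 3: 11 + 9 = 20 m.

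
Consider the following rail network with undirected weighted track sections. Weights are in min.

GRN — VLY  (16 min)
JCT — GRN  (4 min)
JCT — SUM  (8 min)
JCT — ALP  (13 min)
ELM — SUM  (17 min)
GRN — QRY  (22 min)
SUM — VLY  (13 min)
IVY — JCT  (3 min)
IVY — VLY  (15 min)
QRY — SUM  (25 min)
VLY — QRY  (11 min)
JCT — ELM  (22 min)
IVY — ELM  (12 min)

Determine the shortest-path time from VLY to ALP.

31 min

Compare a few routes:
VLY → GRN → JCT → ALP: 16+4+13 = 33
VLY → SUM → JCT → ALP: 13+8+13 = 34
VLY → QRY → GRN → JCT → ALP: 11+22+4+13 = 50
VLY → IVY → JCT → ALP: 15+3+13 = 31
The minimum is 31 min via VLY → IVY → JCT → ALP.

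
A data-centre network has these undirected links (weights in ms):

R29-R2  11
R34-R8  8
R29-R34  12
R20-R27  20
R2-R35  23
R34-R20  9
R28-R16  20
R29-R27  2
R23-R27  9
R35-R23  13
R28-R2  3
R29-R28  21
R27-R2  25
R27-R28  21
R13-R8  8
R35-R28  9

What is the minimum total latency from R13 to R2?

Candidate routes:
R13 → R8 → R34 → R29 → R2: 8+8+12+11 = 39
R13 → R8 → R34 → R29 → R28 → R2: 8+8+12+21+3 = 52
R13 → R8 → R34 → R29 → R27 → R28 → R2: 8+8+12+2+21+3 = 54
Cheapest is R13 → R8 → R34 → R29 → R2 at 39 ms.

39 ms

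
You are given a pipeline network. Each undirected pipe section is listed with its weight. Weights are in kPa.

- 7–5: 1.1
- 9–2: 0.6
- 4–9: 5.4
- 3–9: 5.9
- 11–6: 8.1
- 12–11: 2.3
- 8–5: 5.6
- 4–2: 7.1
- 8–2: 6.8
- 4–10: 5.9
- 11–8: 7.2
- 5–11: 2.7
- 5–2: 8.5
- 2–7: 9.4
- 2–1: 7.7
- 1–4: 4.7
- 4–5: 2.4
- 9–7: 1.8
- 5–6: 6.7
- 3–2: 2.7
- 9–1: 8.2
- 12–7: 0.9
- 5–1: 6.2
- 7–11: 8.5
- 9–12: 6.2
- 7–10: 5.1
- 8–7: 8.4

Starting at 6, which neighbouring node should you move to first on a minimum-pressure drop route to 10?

Candidate routes:
6–11–5–7–10: 8.1+2.7+1.1+5.1 = 17
6–5–7–10: 6.7+1.1+5.1 = 12.9
6–5–4–10: 6.7+2.4+5.9 = 15
6–11–12–7–10: 8.1+2.3+0.9+5.1 = 16.4
Cheapest is 6–5–7–10 at 12.9 kPa.
So from 6 the first move is to 5.

5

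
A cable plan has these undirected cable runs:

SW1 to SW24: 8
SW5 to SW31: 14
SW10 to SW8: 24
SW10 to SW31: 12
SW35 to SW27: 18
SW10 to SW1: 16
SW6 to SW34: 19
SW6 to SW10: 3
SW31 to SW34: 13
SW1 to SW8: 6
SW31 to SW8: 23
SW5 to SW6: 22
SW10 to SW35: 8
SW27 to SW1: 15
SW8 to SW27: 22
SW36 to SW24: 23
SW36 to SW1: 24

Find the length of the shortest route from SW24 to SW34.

46

Compare a few routes:
SW24 → SW1 → SW10 → SW6 → SW34: 8+16+3+19 = 46
SW24 → SW1 → SW10 → SW31 → SW34: 8+16+12+13 = 49
SW24 → SW1 → SW8 → SW31 → SW34: 8+6+23+13 = 50
Cheapest is SW24 → SW1 → SW10 → SW6 → SW34 at 46.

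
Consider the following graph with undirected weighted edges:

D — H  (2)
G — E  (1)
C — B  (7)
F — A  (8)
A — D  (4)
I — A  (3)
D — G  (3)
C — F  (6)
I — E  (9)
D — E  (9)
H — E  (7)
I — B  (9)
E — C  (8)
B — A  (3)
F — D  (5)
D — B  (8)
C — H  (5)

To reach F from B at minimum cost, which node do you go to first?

A

Compare a few routes:
B → A → F: 3+8 = 11
B → A → D → F: 3+4+5 = 12
Cheapest is B → A → F at 11.
So from B the first move is to A.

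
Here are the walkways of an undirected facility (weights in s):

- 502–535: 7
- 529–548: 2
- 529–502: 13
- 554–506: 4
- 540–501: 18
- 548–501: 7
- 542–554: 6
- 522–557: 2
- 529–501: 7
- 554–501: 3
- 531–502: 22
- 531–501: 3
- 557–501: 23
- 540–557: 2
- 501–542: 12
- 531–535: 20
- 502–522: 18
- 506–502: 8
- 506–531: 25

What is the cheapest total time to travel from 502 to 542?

18 s

Shortest distances from 502:
502: 0
535: 7  (via 502)
506: 8  (via 502)
554: 12  (via 506)
529: 13  (via 502)
548: 15  (via 529)
501: 15  (via 554)
522: 18  (via 502)
531: 18  (via 501)
542: 18  (via 554)
Shortest route: 502–506–554–542 = 18 s.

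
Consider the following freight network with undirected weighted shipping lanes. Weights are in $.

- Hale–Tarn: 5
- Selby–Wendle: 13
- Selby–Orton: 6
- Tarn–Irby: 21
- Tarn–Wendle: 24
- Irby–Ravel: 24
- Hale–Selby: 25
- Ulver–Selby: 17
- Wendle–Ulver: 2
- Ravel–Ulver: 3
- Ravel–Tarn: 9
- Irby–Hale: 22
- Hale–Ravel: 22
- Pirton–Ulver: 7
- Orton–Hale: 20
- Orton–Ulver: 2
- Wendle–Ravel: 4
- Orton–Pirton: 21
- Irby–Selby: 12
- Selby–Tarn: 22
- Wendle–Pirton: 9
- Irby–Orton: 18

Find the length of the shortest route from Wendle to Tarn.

Enumerating some paths:
Wendle - Ulver - Ravel - Tarn: 2+3+9 = 14
Wendle - Pirton - Ulver - Ravel - Tarn: 9+7+3+9 = 28
Wendle - Ravel - Tarn: 4+9 = 13
Wendle - Tarn: 24 = 24
Cheapest is Wendle - Ravel - Tarn at $13.

$13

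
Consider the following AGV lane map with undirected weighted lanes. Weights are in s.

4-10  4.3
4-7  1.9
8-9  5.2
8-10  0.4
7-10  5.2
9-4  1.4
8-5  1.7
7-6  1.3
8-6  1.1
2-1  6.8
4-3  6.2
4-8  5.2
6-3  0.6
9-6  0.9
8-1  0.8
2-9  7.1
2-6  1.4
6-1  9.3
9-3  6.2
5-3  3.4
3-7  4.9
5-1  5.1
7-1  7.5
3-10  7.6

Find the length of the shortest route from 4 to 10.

3.8 s

Enumerating some paths:
4–8–10: 5.2+0.4 = 5.6
4–7–6–8–10: 1.9+1.3+1.1+0.4 = 4.7
4–9–6–8–10: 1.4+0.9+1.1+0.4 = 3.8
4–10: 4.3 = 4.3
The minimum is 3.8 s via 4–9–6–8–10.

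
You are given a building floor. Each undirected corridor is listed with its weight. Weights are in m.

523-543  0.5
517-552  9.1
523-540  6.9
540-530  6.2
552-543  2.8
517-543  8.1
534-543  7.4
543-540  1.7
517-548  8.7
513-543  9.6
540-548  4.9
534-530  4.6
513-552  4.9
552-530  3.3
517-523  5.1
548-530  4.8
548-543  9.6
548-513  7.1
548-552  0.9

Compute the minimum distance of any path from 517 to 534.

Running Dijkstra from 517:
517: 0
523: 5.1  (via 517)
543: 5.6  (via 523)
540: 7.3  (via 543)
552: 8.4  (via 543)
548: 8.7  (via 517)
530: 11.7  (via 552)
534: 13  (via 543)
Shortest route: 517–523–543–534 = 13 m.

13 m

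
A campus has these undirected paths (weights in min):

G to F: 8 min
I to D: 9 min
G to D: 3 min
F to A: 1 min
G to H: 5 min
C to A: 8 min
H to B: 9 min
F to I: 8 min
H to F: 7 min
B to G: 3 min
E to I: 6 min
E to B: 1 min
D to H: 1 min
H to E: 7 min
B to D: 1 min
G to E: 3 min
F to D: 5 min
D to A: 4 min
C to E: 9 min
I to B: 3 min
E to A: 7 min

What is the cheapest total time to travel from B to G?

Enumerating some paths:
B - G: 3 = 3
B - E - G: 1+3 = 4
B - D - G: 1+3 = 4
The minimum is 3 min via B - G.

3 min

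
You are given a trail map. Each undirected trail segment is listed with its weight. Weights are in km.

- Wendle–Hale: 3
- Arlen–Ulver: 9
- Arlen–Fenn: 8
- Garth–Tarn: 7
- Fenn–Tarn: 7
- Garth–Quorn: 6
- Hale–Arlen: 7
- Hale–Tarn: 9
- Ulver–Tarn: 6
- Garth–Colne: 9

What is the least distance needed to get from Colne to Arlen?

31 km

Candidate routes:
Colne → Garth → Tarn → Hale → Arlen: 9+7+9+7 = 32
Colne → Garth → Tarn → Ulver → Arlen: 9+7+6+9 = 31
The minimum is 31 km via Colne → Garth → Tarn → Ulver → Arlen.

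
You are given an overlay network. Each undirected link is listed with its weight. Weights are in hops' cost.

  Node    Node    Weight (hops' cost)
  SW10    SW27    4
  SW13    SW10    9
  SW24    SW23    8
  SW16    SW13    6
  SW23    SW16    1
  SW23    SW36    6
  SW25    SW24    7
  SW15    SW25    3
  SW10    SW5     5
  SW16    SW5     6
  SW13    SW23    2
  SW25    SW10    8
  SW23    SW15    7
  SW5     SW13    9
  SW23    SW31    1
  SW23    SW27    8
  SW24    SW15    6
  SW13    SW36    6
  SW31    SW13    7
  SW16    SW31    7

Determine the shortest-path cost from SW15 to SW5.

14 hops' cost

Enumerating some paths:
SW15 - SW25 - SW10 - SW5: 3+8+5 = 16
SW15 - SW23 - SW16 - SW5: 7+1+6 = 14
The minimum is 14 hops' cost via SW15 - SW23 - SW16 - SW5.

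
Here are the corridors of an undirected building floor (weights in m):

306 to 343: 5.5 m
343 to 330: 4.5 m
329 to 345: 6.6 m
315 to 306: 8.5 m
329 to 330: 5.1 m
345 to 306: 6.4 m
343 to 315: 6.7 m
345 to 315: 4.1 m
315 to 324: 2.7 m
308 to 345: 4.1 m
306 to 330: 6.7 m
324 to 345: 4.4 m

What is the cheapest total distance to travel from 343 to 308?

Shortest distances from 343:
343: 0
330: 4.5  (via 343)
306: 5.5  (via 343)
315: 6.7  (via 343)
324: 9.4  (via 315)
329: 9.6  (via 330)
345: 10.8  (via 315)
308: 14.9  (via 345)
Shortest route: 343 → 315 → 345 → 308 = 14.9 m.

14.9 m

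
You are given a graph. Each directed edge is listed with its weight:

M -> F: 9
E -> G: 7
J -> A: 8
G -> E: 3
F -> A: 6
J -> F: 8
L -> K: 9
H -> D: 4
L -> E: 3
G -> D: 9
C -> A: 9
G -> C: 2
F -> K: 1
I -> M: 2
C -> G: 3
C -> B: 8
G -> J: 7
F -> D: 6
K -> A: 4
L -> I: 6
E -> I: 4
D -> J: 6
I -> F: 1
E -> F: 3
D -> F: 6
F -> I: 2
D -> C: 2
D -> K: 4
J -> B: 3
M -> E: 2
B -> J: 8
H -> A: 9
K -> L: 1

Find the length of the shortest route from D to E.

8

Shortest distances from D:
D: 0
C: 2  (via D)
K: 4  (via D)
G: 5  (via C)
L: 5  (via K)
F: 6  (via D)
J: 6  (via D)
A: 8  (via K)
E: 8  (via G)
Shortest route: D–C–G–E = 8.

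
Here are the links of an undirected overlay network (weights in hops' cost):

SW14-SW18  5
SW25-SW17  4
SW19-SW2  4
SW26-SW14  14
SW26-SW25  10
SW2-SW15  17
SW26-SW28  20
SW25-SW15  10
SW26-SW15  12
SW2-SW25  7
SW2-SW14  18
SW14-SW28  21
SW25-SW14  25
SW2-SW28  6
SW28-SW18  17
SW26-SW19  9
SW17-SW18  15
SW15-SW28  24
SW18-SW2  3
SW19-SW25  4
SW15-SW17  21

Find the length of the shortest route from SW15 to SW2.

Candidate routes:
SW15–SW2: 17 = 17
SW15–SW25–SW19–SW2: 10+4+4 = 18
The minimum is 17 hops' cost via SW15–SW2.

17 hops' cost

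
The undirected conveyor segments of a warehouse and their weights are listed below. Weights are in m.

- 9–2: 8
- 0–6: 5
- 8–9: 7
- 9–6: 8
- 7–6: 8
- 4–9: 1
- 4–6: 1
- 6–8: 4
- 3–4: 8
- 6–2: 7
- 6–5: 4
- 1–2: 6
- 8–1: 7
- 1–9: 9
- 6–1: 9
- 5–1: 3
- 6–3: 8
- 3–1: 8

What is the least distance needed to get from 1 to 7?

15 m

Candidate routes:
1–5–6–7: 3+4+8 = 15
1–8–6–7: 7+4+8 = 19
1–6–7: 9+8 = 17
The minimum is 15 m via 1–5–6–7.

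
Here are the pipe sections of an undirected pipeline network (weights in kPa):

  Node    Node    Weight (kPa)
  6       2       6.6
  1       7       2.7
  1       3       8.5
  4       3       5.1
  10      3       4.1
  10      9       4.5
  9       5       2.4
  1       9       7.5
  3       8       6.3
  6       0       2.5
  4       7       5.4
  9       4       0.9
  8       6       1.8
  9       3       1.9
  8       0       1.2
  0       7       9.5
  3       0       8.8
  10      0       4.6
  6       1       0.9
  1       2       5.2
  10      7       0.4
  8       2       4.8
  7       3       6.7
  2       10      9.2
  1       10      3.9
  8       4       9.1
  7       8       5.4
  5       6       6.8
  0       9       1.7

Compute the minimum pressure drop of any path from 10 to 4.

5.4 kPa

Candidate routes:
10–7–4: 0.4+5.4 = 5.8
10–9–4: 4.5+0.9 = 5.4
Cheapest is 10–9–4 at 5.4 kPa.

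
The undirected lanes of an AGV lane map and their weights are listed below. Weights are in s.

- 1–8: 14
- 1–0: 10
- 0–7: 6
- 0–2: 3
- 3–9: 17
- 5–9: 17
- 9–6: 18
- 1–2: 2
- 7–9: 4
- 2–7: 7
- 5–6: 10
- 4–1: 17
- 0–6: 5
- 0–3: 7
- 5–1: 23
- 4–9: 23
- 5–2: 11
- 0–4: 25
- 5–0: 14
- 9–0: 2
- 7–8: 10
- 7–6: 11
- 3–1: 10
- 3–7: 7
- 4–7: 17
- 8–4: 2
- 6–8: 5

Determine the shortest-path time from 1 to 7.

Candidate routes:
1 → 2 → 7: 2+7 = 9
1 → 2 → 0 → 9 → 7: 2+3+2+4 = 11
1 → 2 → 0 → 7: 2+3+6 = 11
The minimum is 9 s via 1 → 2 → 7.

9 s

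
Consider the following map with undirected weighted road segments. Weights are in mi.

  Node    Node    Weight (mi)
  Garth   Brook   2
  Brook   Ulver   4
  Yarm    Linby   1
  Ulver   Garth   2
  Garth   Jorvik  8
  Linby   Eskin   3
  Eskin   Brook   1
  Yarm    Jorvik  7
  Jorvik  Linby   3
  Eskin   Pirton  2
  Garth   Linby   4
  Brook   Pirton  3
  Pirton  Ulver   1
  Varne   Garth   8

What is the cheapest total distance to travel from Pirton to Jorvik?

Candidate routes:
Pirton - Ulver - Garth - Linby - Jorvik: 1+2+4+3 = 10
Pirton - Eskin - Linby - Jorvik: 2+3+3 = 8
The minimum is 8 mi via Pirton - Eskin - Linby - Jorvik.

8 mi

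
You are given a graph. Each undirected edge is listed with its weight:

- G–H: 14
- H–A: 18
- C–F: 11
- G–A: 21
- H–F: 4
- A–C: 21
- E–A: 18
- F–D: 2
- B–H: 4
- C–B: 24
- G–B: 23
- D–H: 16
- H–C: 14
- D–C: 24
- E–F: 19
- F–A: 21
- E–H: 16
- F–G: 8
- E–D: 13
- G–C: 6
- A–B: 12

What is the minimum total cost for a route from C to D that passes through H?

Best C to H: C–H costing 14
Shortest H→D: H–F–D = 6
Total via H: 14 + 6 = 20.

20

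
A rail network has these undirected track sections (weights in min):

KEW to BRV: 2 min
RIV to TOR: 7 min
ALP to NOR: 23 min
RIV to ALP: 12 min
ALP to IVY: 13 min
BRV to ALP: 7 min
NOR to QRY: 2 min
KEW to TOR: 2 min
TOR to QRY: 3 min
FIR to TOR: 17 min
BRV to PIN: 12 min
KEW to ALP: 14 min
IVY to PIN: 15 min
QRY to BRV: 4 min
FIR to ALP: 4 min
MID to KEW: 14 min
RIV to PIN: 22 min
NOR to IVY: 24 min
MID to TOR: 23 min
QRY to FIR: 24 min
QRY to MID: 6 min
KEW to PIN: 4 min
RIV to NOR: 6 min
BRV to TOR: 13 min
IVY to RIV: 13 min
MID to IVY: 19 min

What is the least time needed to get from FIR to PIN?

Shortest distances from FIR:
FIR: 0
ALP: 4  (via FIR)
BRV: 11  (via ALP)
KEW: 13  (via BRV)
QRY: 15  (via BRV)
TOR: 15  (via KEW)
RIV: 16  (via ALP)
NOR: 17  (via QRY)
IVY: 17  (via ALP)
PIN: 17  (via KEW)
Shortest route: FIR–ALP–BRV–KEW–PIN = 17 min.

17 min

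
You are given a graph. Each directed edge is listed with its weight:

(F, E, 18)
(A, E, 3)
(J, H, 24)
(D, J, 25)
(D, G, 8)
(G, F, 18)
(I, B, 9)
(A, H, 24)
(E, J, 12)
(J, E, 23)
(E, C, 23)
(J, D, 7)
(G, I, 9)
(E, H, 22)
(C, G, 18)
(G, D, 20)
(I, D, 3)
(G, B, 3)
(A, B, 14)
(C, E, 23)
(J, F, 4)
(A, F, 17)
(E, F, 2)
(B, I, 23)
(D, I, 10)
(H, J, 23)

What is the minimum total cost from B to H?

75

Settle nodes by increasing distance from B:
B: 0
I: 23  (via B)
D: 26  (via I)
G: 34  (via D)
J: 51  (via D)
F: 52  (via G)
E: 70  (via F)
H: 75  (via J)
Shortest route: B–I–D–J–H = 75.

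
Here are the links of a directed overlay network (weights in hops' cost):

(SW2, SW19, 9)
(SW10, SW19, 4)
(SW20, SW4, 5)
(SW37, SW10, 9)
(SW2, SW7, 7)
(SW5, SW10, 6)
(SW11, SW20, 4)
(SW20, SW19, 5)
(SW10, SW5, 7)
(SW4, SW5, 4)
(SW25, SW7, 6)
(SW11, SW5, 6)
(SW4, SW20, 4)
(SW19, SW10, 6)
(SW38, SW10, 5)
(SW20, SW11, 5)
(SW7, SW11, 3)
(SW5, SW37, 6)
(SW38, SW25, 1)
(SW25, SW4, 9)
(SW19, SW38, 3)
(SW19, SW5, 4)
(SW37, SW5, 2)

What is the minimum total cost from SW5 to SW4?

Settle nodes by increasing distance from SW5:
SW5: 0
SW10: 6  (via SW5)
SW37: 6  (via SW5)
SW19: 10  (via SW10)
SW38: 13  (via SW19)
SW25: 14  (via SW38)
SW7: 20  (via SW25)
SW4: 23  (via SW25)
Shortest route: SW5 → SW10 → SW19 → SW38 → SW25 → SW4 = 23 hops' cost.

23 hops' cost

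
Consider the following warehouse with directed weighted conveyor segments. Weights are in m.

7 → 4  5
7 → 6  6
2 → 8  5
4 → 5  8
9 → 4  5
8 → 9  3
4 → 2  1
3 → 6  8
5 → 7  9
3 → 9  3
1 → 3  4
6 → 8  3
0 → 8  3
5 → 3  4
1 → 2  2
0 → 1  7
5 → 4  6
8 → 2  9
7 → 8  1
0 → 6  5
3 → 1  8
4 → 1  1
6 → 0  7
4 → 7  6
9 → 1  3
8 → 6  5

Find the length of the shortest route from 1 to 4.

12 m

Enumerating some paths:
1 → 3 → 9 → 4: 4+3+5 = 12
1 → 2 → 8 → 9 → 4: 2+5+3+5 = 15
Cheapest is 1 → 3 → 9 → 4 at 12 m.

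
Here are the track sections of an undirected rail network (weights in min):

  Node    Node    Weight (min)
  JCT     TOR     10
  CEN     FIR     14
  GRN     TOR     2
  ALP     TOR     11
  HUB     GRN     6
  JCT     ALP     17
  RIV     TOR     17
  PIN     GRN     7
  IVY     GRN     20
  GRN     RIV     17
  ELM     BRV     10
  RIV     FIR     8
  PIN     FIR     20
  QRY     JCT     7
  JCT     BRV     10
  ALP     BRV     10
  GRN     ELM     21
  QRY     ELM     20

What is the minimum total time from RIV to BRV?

37 min

Compare a few routes:
RIV–TOR–JCT–BRV: 17+10+10 = 37
RIV–TOR–ALP–BRV: 17+11+10 = 38
The minimum is 37 min via RIV–TOR–JCT–BRV.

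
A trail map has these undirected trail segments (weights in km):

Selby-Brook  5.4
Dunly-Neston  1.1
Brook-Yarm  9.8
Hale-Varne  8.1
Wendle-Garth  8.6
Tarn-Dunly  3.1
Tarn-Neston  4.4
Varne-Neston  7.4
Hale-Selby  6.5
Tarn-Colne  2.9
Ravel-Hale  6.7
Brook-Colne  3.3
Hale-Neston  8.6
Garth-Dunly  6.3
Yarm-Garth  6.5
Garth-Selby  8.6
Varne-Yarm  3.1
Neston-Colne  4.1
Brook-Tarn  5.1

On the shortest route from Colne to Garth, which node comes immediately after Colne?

Compare a few routes:
Colne → Neston → Dunly → Garth: 4.1+1.1+6.3 = 11.5
Colne → Tarn → Dunly → Garth: 2.9+3.1+6.3 = 12.3
The minimum is 11.5 km via Colne → Neston → Dunly → Garth.
So from Colne the first move is to Neston.

Neston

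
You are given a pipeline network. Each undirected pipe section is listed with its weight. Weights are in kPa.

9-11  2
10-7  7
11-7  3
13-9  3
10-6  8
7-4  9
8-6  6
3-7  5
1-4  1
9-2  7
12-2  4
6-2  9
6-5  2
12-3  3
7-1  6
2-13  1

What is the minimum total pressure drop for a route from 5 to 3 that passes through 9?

25 kPa

Best 5 to 9: 5–6–2–13–9 costing 15
Shortest 9→3: 9–11–7–3 = 10
Total via 9: 15 + 10 = 25 kPa.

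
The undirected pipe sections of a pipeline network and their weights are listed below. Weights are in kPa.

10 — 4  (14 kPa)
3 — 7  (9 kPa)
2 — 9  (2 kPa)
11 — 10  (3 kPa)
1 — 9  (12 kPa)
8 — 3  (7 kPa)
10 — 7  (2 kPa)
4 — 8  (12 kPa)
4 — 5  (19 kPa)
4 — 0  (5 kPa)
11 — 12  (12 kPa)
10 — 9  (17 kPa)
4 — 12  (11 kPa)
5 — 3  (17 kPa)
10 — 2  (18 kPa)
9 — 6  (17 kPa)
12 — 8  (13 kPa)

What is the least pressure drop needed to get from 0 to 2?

Shortest distances from 0:
0: 0
4: 5  (via 0)
12: 16  (via 4)
8: 17  (via 4)
10: 19  (via 4)
7: 21  (via 10)
11: 22  (via 10)
3: 24  (via 8)
5: 24  (via 4)
9: 36  (via 10)
2: 37  (via 10)
Shortest route: 0 → 4 → 10 → 2 = 37 kPa.

37 kPa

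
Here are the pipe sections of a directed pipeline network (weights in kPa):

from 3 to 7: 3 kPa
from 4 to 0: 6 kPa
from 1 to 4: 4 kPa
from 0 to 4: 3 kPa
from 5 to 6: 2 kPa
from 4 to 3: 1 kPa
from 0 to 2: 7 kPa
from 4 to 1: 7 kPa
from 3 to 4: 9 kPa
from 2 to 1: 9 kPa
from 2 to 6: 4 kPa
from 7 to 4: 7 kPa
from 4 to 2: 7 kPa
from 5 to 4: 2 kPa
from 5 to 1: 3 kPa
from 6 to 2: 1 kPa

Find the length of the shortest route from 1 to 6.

15 kPa

Enumerating some paths:
1 - 4 - 2 - 6: 4+7+4 = 15
1 - 4 - 0 - 2 - 6: 4+6+7+4 = 21
The minimum is 15 kPa via 1 - 4 - 2 - 6.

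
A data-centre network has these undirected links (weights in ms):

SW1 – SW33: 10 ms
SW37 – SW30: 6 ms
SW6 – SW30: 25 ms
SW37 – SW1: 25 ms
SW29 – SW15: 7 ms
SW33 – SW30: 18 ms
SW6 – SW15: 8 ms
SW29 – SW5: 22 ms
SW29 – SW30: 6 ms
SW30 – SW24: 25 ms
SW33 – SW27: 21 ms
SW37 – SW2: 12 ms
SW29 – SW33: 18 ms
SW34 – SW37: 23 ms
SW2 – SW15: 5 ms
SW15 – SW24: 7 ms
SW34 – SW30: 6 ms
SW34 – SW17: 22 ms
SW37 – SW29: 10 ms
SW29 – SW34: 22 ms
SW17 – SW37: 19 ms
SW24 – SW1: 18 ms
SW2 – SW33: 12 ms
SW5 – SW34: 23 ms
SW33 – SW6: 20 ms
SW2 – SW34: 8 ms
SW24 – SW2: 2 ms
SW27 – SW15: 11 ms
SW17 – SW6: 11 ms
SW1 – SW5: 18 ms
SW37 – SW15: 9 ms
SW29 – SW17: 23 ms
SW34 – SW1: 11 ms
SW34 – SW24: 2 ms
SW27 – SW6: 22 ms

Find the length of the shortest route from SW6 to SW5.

37 ms

Running Dijkstra from SW6:
SW6: 0
SW15: 8  (via SW6)
SW17: 11  (via SW6)
SW2: 13  (via SW15)
SW29: 15  (via SW15)
SW24: 15  (via SW15)
SW34: 17  (via SW24)
SW37: 17  (via SW15)
SW27: 19  (via SW15)
SW33: 20  (via SW6)
SW30: 21  (via SW29)
SW1: 28  (via SW34)
SW5: 37  (via SW29)
Shortest route: SW6–SW15–SW29–SW5 = 37 ms.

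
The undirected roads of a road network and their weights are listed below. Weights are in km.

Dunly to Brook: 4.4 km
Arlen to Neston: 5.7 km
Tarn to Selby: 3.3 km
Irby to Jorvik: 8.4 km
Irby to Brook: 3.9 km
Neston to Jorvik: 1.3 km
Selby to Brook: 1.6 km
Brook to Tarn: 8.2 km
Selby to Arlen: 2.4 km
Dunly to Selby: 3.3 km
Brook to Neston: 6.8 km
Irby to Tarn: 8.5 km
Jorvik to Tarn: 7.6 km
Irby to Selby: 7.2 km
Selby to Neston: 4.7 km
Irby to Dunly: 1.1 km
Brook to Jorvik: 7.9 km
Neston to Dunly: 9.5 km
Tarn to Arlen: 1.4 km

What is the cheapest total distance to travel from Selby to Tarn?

3.3 km

Enumerating some paths:
Selby → Tarn: 3.3 = 3.3
Selby → Arlen → Tarn: 2.4+1.4 = 3.8
The minimum is 3.3 km via Selby → Tarn.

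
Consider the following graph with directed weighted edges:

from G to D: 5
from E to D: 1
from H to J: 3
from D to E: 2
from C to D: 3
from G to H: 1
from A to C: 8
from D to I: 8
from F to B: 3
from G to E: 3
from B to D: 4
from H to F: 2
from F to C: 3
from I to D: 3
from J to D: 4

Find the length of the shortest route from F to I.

Running Dijkstra from F:
F: 0
B: 3  (via F)
C: 3  (via F)
D: 6  (via C)
E: 8  (via D)
I: 14  (via D)
Shortest route: F → C → D → I = 14.

14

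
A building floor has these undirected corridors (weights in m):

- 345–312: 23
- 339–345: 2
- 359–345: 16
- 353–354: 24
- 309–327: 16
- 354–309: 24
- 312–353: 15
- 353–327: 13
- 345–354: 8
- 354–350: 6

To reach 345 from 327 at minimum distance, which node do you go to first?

Enumerating some paths:
327 - 309 - 354 - 345: 16+24+8 = 48
327 - 353 - 354 - 345: 13+24+8 = 45
Cheapest is 327 - 353 - 354 - 345 at 45 m.
So from 327 the first move is to 353.

353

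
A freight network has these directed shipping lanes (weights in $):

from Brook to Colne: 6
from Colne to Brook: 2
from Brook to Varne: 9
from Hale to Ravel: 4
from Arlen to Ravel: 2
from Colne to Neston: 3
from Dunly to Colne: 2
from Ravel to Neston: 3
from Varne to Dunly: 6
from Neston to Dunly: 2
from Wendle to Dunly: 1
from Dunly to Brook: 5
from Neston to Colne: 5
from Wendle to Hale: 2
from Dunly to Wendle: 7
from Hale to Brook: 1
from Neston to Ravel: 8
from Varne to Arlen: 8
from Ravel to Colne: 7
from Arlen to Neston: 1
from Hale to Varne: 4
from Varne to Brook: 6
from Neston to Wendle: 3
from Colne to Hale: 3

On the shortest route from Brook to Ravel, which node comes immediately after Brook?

Colne

Enumerating some paths:
Brook → Colne → Hale → Ravel: 6+3+4 = 13
Brook → Varne → Arlen → Ravel: 9+8+2 = 19
Brook → Colne → Neston → Wendle → Hale → Ravel: 6+3+3+2+4 = 18
Brook → Colne → Neston → Ravel: 6+3+8 = 17
Cheapest is Brook → Colne → Hale → Ravel at $13.
So from Brook the first move is to Colne.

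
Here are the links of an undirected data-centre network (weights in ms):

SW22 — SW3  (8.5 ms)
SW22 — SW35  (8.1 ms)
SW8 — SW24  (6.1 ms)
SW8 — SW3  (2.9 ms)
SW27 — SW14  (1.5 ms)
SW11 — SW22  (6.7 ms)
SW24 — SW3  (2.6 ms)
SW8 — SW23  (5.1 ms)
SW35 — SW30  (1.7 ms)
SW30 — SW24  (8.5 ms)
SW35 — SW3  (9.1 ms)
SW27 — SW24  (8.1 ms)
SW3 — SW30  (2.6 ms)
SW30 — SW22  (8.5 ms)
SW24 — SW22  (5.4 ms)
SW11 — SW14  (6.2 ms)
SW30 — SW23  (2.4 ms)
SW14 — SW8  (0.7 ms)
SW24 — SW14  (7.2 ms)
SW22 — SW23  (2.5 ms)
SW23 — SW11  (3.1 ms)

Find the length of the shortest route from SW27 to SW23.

Enumerating some paths:
SW27–SW14–SW11–SW23: 1.5+6.2+3.1 = 10.8
SW27–SW14–SW8–SW3–SW30–SW23: 1.5+0.7+2.9+2.6+2.4 = 10.1
SW27–SW14–SW8–SW23: 1.5+0.7+5.1 = 7.3
The minimum is 7.3 ms via SW27–SW14–SW8–SW23.

7.3 ms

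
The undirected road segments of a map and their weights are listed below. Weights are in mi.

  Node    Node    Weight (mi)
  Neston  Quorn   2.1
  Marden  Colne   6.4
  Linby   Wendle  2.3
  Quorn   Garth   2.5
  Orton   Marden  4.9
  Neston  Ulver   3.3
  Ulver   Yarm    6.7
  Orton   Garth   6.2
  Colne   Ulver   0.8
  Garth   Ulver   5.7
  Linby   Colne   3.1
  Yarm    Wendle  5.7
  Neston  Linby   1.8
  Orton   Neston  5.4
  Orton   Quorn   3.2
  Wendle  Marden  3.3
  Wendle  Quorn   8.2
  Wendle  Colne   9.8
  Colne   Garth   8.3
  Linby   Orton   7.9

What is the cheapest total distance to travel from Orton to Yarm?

Running Dijkstra from Orton:
Orton: 0
Quorn: 3.2  (via Orton)
Marden: 4.9  (via Orton)
Neston: 5.3  (via Quorn)
Garth: 5.7  (via Quorn)
Linby: 7.1  (via Neston)
Wendle: 8.2  (via Marden)
Ulver: 8.6  (via Neston)
Colne: 9.4  (via Ulver)
Yarm: 13.9  (via Wendle)
Shortest route: Orton–Marden–Wendle–Yarm = 13.9 mi.

13.9 mi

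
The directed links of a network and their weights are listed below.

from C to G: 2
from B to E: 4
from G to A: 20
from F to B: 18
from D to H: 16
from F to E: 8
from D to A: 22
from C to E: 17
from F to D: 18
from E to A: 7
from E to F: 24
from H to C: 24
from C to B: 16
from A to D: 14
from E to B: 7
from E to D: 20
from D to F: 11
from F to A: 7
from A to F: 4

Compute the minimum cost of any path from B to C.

64

Shortest distances from B:
B: 0
E: 4  (via B)
A: 11  (via E)
F: 15  (via A)
D: 24  (via E)
H: 40  (via D)
C: 64  (via H)
Shortest route: B–E–D–H–C = 64.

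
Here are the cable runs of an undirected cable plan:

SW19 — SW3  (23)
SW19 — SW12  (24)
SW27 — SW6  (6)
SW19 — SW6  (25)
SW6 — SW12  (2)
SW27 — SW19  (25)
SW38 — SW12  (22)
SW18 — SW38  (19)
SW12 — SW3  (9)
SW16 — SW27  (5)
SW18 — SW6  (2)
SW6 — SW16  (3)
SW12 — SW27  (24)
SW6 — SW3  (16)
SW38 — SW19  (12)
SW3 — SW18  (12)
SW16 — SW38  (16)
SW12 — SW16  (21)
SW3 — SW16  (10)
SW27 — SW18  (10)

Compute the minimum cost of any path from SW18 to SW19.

27

Shortest distances from SW18:
SW18: 0
SW6: 2  (via SW18)
SW12: 4  (via SW6)
SW16: 5  (via SW6)
SW27: 8  (via SW6)
SW3: 12  (via SW18)
SW38: 19  (via SW18)
SW19: 27  (via SW6)
Shortest route: SW18 → SW6 → SW19 = 27.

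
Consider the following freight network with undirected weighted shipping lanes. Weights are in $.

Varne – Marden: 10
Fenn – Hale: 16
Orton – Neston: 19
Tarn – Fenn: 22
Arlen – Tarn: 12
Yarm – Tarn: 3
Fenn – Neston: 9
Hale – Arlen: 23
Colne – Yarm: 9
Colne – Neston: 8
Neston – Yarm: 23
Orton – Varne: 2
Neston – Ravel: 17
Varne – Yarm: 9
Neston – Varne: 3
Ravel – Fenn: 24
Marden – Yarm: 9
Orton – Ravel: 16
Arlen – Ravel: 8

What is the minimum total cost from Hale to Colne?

$33

Settle nodes by increasing distance from Hale:
Hale: 0
Fenn: 16  (via Hale)
Arlen: 23  (via Hale)
Neston: 25  (via Fenn)
Varne: 28  (via Neston)
Orton: 30  (via Varne)
Ravel: 31  (via Arlen)
Colne: 33  (via Neston)
Shortest route: Hale–Fenn–Neston–Colne = $33.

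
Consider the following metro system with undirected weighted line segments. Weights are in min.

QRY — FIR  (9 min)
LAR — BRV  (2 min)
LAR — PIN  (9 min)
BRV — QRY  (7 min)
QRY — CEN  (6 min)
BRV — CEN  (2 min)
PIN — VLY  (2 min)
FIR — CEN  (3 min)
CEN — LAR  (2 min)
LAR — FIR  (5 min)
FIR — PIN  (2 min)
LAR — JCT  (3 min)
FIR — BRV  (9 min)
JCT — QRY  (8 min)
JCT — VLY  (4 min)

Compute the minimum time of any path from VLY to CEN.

Enumerating some paths:
VLY → JCT → LAR → BRV → CEN: 4+3+2+2 = 11
VLY → JCT → LAR → CEN: 4+3+2 = 9
VLY → PIN → FIR → CEN: 2+2+3 = 7
The minimum is 7 min via VLY → PIN → FIR → CEN.

7 min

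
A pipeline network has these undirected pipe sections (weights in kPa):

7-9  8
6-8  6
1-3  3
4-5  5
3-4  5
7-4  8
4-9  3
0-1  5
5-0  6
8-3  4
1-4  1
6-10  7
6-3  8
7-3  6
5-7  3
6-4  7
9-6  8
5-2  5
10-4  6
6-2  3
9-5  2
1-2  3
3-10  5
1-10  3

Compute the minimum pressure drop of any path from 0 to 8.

12 kPa

Settle nodes by increasing distance from 0:
0: 0
1: 5  (via 0)
4: 6  (via 1)
5: 6  (via 0)
2: 8  (via 1)
3: 8  (via 1)
9: 8  (via 5)
10: 8  (via 1)
7: 9  (via 5)
6: 11  (via 2)
8: 12  (via 3)
Shortest route: 0 → 1 → 3 → 8 = 12 kPa.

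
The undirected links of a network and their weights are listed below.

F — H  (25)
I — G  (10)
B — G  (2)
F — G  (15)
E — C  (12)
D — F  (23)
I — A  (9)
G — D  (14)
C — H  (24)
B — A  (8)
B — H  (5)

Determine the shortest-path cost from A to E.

Settle nodes by increasing distance from A:
A: 0
B: 8  (via A)
I: 9  (via A)
G: 10  (via B)
H: 13  (via B)
D: 24  (via G)
F: 25  (via G)
C: 37  (via H)
E: 49  (via C)
Shortest route: A → B → H → C → E = 49.

49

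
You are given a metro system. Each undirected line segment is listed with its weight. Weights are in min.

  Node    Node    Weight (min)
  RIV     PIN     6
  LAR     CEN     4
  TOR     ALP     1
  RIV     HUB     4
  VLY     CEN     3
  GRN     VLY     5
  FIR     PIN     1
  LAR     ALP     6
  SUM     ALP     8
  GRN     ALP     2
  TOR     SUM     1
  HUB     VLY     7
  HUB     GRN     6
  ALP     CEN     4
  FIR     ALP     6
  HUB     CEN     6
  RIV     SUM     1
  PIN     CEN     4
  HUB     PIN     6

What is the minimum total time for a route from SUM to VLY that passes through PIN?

14 min

Shortest SUM→PIN: SUM–RIV–PIN = 7
Best PIN to VLY: PIN–CEN–VLY costing 7
Total via PIN: 7 + 7 = 14 min.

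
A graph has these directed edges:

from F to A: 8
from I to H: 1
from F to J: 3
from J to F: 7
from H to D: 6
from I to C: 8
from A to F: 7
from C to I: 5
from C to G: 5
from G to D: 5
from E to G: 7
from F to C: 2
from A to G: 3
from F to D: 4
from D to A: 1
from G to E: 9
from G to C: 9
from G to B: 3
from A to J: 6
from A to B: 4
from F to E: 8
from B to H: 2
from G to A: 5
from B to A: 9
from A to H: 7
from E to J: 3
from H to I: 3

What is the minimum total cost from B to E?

21

Enumerating some paths:
B → A → G → E: 9+3+9 = 21
B → H → D → A → F → E: 2+6+1+7+8 = 24
Cheapest is B → A → G → E at 21.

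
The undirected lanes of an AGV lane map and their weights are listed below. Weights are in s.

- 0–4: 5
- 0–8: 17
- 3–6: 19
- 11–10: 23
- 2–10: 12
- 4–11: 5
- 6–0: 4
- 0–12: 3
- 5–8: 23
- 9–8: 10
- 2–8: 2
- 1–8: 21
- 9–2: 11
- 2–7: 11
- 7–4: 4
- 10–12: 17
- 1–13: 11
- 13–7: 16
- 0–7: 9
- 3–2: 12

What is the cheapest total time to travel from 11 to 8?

22 s

Shortest distances from 11:
11: 0
4: 5  (via 11)
7: 9  (via 4)
0: 10  (via 4)
12: 13  (via 0)
6: 14  (via 0)
2: 20  (via 7)
8: 22  (via 2)
Shortest route: 11–4–7–2–8 = 22 s.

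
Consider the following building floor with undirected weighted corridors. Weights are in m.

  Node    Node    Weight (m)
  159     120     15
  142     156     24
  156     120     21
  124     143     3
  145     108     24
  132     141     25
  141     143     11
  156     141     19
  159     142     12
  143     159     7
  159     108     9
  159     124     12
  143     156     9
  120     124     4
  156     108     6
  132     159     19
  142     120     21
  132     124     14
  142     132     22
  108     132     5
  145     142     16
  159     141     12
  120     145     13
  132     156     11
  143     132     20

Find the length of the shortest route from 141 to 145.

31 m

Shortest distances from 141:
141: 0
143: 11  (via 141)
159: 12  (via 141)
124: 14  (via 143)
120: 18  (via 124)
156: 19  (via 141)
108: 21  (via 159)
142: 24  (via 159)
132: 25  (via 141)
145: 31  (via 120)
Shortest route: 141–143–124–120–145 = 31 m.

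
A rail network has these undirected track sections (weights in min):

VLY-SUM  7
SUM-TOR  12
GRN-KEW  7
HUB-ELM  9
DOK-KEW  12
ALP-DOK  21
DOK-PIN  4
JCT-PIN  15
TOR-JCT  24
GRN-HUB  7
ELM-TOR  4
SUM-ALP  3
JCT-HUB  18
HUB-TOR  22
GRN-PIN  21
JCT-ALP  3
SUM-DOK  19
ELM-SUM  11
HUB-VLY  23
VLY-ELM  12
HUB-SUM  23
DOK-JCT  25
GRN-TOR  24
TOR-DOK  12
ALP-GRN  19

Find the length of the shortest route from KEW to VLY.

35 min

Candidate routes:
KEW → DOK → SUM → VLY: 12+19+7 = 38
KEW → GRN → HUB → ELM → VLY: 7+7+9+12 = 35
KEW → GRN → HUB → VLY: 7+7+23 = 37
KEW → GRN → ALP → SUM → VLY: 7+19+3+7 = 36
Cheapest is KEW → GRN → HUB → ELM → VLY at 35 min.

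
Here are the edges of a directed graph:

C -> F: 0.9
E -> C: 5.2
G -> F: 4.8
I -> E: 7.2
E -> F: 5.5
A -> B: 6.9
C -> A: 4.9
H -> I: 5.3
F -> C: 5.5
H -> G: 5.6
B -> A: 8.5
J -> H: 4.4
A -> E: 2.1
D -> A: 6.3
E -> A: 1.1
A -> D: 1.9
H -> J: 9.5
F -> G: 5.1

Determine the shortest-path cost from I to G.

Shortest distances from I:
I: 0
E: 7.2  (via I)
A: 8.3  (via E)
D: 10.2  (via A)
C: 12.4  (via E)
F: 12.7  (via E)
B: 15.2  (via A)
G: 17.8  (via F)
Shortest route: I → E → F → G = 17.8.

17.8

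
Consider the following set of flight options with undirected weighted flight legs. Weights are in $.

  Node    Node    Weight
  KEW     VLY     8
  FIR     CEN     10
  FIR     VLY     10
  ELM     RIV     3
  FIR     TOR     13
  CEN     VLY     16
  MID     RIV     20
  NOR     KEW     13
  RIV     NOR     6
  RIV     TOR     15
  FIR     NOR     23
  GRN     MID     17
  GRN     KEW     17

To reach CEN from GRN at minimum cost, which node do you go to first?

Enumerating some paths:
GRN–KEW–NOR–FIR–CEN: 17+13+23+10 = 63
GRN–KEW–VLY–CEN: 17+8+16 = 41
GRN–KEW–NOR–RIV–TOR–FIR–CEN: 17+13+6+15+13+10 = 74
GRN–KEW–VLY–FIR–CEN: 17+8+10+10 = 45
Cheapest is GRN–KEW–VLY–CEN at $41.
So from GRN the first move is to KEW.

KEW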